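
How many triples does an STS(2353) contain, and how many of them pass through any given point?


An STS(v) is a 2-(v, 3, 1) BIBD: block size k = 3, λ = 1.
Replication: r(k − 1) = λ(v − 1) ⇒ r·2 = 2353 − 1 = 2352 ⇒ r = 1176.
Block count: bk = vr ⇒ b·3 = 2353·1176 = 2767128 ⇒ b = 922376.
(Check via b = v(v − 1)/6 = 2353·2352/6 = 5534256/6 = 922376.)

r = 1176, b = 922376.


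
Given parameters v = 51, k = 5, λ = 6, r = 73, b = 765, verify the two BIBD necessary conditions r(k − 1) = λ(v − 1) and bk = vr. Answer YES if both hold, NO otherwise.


Condition (i): r(k − 1) = 73·4 = 292; λ(v − 1) = 6·50 = 300. Match? NO.
Condition (ii): bk = 765·5 = 3825; vr = 51·73 = 3723. Match? NO.
Both conditions hold? NO.

NO


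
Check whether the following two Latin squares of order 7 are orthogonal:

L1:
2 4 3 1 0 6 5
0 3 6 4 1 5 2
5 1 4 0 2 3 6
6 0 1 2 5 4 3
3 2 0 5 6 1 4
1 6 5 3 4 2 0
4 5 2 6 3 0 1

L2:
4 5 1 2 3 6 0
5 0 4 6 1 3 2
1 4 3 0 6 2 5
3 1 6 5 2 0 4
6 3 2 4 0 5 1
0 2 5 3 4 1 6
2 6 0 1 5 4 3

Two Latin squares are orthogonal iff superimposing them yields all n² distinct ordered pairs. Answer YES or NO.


Form the n² = 49 superimposed pairs (L1[i][j], L2[i][j]), row by row (rows and columns indexed from 0):
row 0: (2,4) (4,5) (3,1) (1,2) (0,3) (6,6) (5,0)
row 1: (0,5) (3,0) (6,4) (4,6) (1,1) (5,3) (2,2)
row 2: (5,1) (1,4) (4,3) (0,0) (2,6) (3,2) (6,5)
row 3: (6,3) (0,1) (1,6) (2,5) (5,2) (4,0) (3,4)
row 4: (3,6) (2,3) (0,2) (5,4) (6,0) (1,5) (4,1)
row 5: (1,0) (6,2) (5,5) (3,3) (4,4) (2,1) (0,6)
row 6: (4,2) (5,6) (2,0) (6,1) (3,5) (0,4) (1,3)
Orthogonality requires all 49 pairs distinct.
Check by first coordinate: for each symbol s of L1, list the L2 entries in the n cells where L1 = s; they must all differ.
  L1 = 0: L2 entries (in reading order) 3, 5, 0, 1, 2, 6, 4 — all 7 distinct ✓
  L1 = 1: L2 entries (in reading order) 2, 1, 4, 6, 5, 0, 3 — all 7 distinct ✓
  L1 = 2: L2 entries (in reading order) 4, 2, 6, 5, 3, 1, 0 — all 7 distinct ✓
  L1 = 3: L2 entries (in reading order) 1, 0, 2, 4, 6, 3, 5 — all 7 distinct ✓
  L1 = 4: L2 entries (in reading order) 5, 6, 3, 0, 1, 4, 2 — all 7 distinct ✓
  L1 = 5: L2 entries (in reading order) 0, 3, 1, 2, 4, 5, 6 — all 7 distinct ✓
  L1 = 6: L2 entries (in reading order) 6, 4, 5, 3, 0, 2, 1 — all 7 distinct ✓
Every symbol of L1 meets every symbol of L2 exactly once, so all 49 pairs are distinct (49 of 49).
Conclusion: YES.

YES


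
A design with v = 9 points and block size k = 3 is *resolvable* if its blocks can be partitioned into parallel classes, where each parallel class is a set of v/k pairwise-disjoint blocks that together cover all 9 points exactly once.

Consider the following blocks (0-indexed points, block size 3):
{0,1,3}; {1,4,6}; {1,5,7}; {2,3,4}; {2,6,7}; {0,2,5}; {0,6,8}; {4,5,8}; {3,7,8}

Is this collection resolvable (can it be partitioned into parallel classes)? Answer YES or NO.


v = 9, block size k = 3, number of blocks = 9.
For resolvability, blocks must partition into parallel classes of size v/k = 3.
Total blocks must therefore be a multiple of 3: 9 = 3·3 + 0 ⇒ divisible ✓.
Greedy packing gives 3 candidate class(es). Each should be a full parallel class (size 3, covers all 9 points).
  Class 1 (3 blocks): {0,1,3}; {2,6,7}; {4,5,8}. Points covered: [0, 1, 2, 3, 4, 5, 6, 7, 8].
  Class 2 (3 blocks): {1,4,6}; {0,2,5}; {3,7,8}. Points covered: [0, 1, 2, 3, 4, 5, 6, 7, 8].
  Class 3 (3 blocks): {1,5,7}; {2,3,4}; {0,6,8}. Points covered: [0, 1, 2, 3, 4, 5, 6, 7, 8].
All classes full (size 3)? YES. All classes cover every point? YES.
Resolvable? YES.

YES


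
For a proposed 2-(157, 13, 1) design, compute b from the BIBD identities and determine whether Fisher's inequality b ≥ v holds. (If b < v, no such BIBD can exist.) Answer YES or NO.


b = λv(v − 1)/(k(k − 1)) = 1·157·156/(13·12) = 24492/156 = 157.
Compare with v = 157: b ≥ v, so Fisher's inequality holds.

YES


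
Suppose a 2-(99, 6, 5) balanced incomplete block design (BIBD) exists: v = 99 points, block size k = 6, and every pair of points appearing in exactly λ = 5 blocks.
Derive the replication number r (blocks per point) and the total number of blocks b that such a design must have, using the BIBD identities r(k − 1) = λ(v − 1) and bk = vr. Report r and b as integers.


Any 2-(v, k, λ) BIBD satisfies two necessary conditions:
  (i)  Each point sits in r blocks, and counting incidences through any fixed point gives r(k − 1) = λ(v − 1), so r = λ(v − 1)/(k − 1).
  (ii) Total incidences bk = vr, so b = vr/k.
Step 1: r = λ(v − 1)/(k − 1) = 5·(99 − 1)/(6 − 1) = 5·98/5 = 490/5 = 98.
Step 2: b = vr/k = 99·98/6 = 9702/6 = 1617.
Check integrality: r = 98 ∈ Z ✓, b = 1617 ∈ Z ✓.
(These identities are necessary conditions: they determine r and b for any design with these parameters, but do not by themselves prove that one exists.)

r = 98, b = 1617.


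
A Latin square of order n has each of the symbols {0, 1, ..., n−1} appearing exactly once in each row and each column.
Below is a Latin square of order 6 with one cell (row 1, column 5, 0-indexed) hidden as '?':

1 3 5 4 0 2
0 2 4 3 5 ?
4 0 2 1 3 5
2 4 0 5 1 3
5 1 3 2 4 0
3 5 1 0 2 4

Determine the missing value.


Row 1 contains symbols [0, 2, 3, 4, 5] — missing [1].
Column 5 contains symbols [0, 2, 3, 4, 5] — missing [1].
The missing symbol must appear in both missing sets; intersection = [1].
Therefore the hidden value is 1.

Missing value = 1.


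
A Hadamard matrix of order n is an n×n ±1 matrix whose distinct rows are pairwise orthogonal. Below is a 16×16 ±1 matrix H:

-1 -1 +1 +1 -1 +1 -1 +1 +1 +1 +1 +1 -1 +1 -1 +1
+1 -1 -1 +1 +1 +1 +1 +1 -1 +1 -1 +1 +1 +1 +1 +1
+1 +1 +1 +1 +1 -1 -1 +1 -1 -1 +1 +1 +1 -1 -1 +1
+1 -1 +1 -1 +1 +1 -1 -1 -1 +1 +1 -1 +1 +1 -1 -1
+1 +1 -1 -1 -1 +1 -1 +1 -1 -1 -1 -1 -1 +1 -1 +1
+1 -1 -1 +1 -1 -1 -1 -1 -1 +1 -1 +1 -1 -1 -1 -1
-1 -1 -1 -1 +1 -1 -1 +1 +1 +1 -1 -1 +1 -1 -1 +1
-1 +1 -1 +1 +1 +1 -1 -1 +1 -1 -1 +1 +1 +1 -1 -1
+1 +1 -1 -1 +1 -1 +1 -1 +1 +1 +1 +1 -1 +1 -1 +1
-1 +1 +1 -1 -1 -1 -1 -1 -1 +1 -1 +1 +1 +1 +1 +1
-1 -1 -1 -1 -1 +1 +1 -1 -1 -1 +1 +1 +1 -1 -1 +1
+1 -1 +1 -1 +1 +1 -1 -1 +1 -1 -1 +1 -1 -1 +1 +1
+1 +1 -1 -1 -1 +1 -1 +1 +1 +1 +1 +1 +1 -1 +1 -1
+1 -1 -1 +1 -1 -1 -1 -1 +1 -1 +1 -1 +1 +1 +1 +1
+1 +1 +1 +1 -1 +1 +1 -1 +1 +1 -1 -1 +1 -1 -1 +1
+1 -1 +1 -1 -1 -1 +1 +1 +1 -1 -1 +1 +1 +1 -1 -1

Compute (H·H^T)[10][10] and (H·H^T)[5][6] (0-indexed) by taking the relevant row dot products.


Row 5 of H: [1, -1, -1, 1, -1, -1, -1, -1, -1, 1, -1, 1, -1, -1, -1, -1].
Row 6 of H: [-1, -1, -1, -1, 1, -1, -1, 1, 1, 1, -1, -1, 1, -1, -1, 1].
Row 10 of H: [-1, -1, -1, -1, -1, 1, 1, -1, -1, -1, 1, 1, 1, -1, -1, 1].
(H·H^T)[10][10] = Σ_j H[10][j]·H[10][j] = (-1)² + (-1)² + (-1)² + (-1)² + (-1)² + (1)² + (1)² + (-1)² + (-1)² + (-1)² + (1)² + (1)² + (1)² + (-1)² + (-1)² + (1)² = 1 + 1 + 1 + 1 + 1 + 1 + 1 + 1 + 1 + 1 + 1 + 1 + 1 + 1 + 1 + 1 = 16.
(H·H^T)[5][6] = Σ_j H[5][j]·H[6][j] = (1)·(-1) + (-1)·(-1) + (-1)·(-1) + (1)·(-1) + (-1)·(1) + (-1)·(-1) + (-1)·(-1) + (-1)·(1) + (-1)·(1) + (1)·(1) + (-1)·(-1) + (1)·(-1) + (-1)·(1) + (-1)·(-1) + (-1)·(-1) + (-1)·(1) = -1 + 1 + 1 + -1 + -1 + 1 + 1 + -1 + -1 + 1 + 1 + -1 + -1 + 1 + 1 + -1 = 0.
So rows 5 and 6 are orthogonal; the diagonal entry equals n = 16.

(10,10) entry = 16; (5,6) entry = 0.


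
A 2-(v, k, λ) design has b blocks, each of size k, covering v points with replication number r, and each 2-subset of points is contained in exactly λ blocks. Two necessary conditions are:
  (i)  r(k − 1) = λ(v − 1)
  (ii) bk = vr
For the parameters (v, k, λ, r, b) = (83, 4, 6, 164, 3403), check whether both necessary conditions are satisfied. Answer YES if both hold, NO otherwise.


Condition (i): r(k − 1) = 164·3 = 492; λ(v − 1) = 6·82 = 492. Match? YES.
Condition (ii): bk = 3403·4 = 13612; vr = 83·164 = 13612. Match? YES.
Both conditions hold? YES.

YES


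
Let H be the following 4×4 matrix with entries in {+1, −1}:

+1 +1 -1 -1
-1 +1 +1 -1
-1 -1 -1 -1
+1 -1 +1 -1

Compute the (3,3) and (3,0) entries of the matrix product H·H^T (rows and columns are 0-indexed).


Row 0 of H: [1, 1, -1, -1].
Row 3 of H: [1, -1, 1, -1].
(H·H^T)[3][3] = Σ_j H[3][j]·H[3][j] = (1)² + (-1)² + (1)² + (-1)² = 1 + 1 + 1 + 1 = 4.
(H·H^T)[3][0] = Σ_j H[3][j]·H[0][j] = (1)·(1) + (-1)·(1) + (1)·(-1) + (-1)·(-1) = 1 + -1 + -1 + 1 = 0.
So rows 3 and 0 are orthogonal; the diagonal entry equals n = 4.

(3,3) entry = 4; (3,0) entry = 0.


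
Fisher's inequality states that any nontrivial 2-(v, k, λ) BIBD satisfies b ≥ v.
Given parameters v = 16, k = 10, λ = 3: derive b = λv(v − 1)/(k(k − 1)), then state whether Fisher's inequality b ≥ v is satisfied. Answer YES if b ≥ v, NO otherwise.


b = λv(v − 1)/(k(k − 1)) = 3·16·15/(10·9) = 720/90 = 8.
Compare with v = 16: b < v, so Fisher's inequality fails.

NO


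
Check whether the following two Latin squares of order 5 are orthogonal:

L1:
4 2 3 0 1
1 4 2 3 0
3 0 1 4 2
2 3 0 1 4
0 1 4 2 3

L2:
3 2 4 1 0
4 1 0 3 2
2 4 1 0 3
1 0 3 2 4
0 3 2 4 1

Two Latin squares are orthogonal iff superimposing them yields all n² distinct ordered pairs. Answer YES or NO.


Form the n² = 25 superimposed pairs (L1[i][j], L2[i][j]), row by row (rows and columns indexed from 0):
row 0: (4,3) (2,2) (3,4) (0,1) (1,0)
row 1: (1,4) (4,1) (2,0) (3,3) (0,2)
row 2: (3,2) (0,4) (1,1) (4,0) (2,3)
row 3: (2,1) (3,0) (0,3) (1,2) (4,4)
row 4: (0,0) (1,3) (4,2) (2,4) (3,1)
Orthogonality requires all 25 pairs distinct.
Check by first coordinate: for each symbol s of L1, list the L2 entries in the n cells where L1 = s; they must all differ.
  L1 = 0: L2 entries (in reading order) 1, 2, 4, 3, 0 — all 5 distinct ✓
  L1 = 1: L2 entries (in reading order) 0, 4, 1, 2, 3 — all 5 distinct ✓
  L1 = 2: L2 entries (in reading order) 2, 0, 3, 1, 4 — all 5 distinct ✓
  L1 = 3: L2 entries (in reading order) 4, 3, 2, 0, 1 — all 5 distinct ✓
  L1 = 4: L2 entries (in reading order) 3, 1, 0, 4, 2 — all 5 distinct ✓
Every symbol of L1 meets every symbol of L2 exactly once, so all 25 pairs are distinct (25 of 25).
Conclusion: YES.

YES


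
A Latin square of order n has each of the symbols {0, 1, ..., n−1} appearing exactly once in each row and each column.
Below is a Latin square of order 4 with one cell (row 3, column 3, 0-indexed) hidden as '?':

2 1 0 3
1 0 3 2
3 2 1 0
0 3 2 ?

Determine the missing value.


Row 3 contains symbols [0, 2, 3] — missing [1].
Column 3 contains symbols [0, 2, 3] — missing [1].
The missing symbol must appear in both missing sets; intersection = [1].
Therefore the hidden value is 1.

Missing value = 1.


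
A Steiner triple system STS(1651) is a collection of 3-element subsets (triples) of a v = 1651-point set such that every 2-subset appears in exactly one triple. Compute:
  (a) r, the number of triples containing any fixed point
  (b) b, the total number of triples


An STS(v) is a 2-(v, 3, 1) BIBD: block size k = 3, λ = 1.
Replication: r(k − 1) = λ(v − 1) ⇒ r·2 = 1651 − 1 = 1650 ⇒ r = 825.
Block count: b = v(v − 1)/6 = 1651·1650/6 = 2724150/6 = 454025.

r = 825, b = 454025.


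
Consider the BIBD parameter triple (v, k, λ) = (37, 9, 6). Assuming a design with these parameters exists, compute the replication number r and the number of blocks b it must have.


Any 2-(v, k, λ) BIBD satisfies two necessary conditions:
  (i)  Each point sits in r blocks, and counting incidences through any fixed point gives r(k − 1) = λ(v − 1), so r = λ(v − 1)/(k − 1).
  (ii) Total incidences bk = vr, so b = vr/k.
Step 1: r = λ(v − 1)/(k − 1) = 6·(37 − 1)/(9 − 1) = 6·36/8 = 216/8 = 27.
Step 2: b = vr/k = 37·27/9 = 999/9 = 111.
Check integrality: r = 27 ∈ Z ✓, b = 111 ∈ Z ✓.
(These identities are necessary conditions: they determine r and b for any design with these parameters, but do not by themselves prove that one exists.)

r = 27, b = 111.


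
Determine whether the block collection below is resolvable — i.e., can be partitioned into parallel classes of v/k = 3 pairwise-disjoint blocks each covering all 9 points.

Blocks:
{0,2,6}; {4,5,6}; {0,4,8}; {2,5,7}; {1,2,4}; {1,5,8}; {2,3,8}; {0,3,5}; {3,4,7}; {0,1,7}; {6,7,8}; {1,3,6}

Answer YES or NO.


v = 9, block size k = 3, number of blocks = 12.
For resolvability, blocks must partition into parallel classes of size v/k = 3.
Total blocks must therefore be a multiple of 3: 12 = 3·4 + 0 ⇒ divisible ✓.
Greedy packing gives 4 candidate class(es). Each should be a full parallel class (size 3, covers all 9 points).
  Class 1 (3 blocks): {0,2,6}; {1,5,8}; {3,4,7}. Points covered: [0, 1, 2, 3, 4, 5, 6, 7, 8].
  Class 2 (3 blocks): {4,5,6}; {2,3,8}; {0,1,7}. Points covered: [0, 1, 2, 3, 4, 5, 6, 7, 8].
  Class 3 (3 blocks): {0,4,8}; {2,5,7}; {1,3,6}. Points covered: [0, 1, 2, 3, 4, 5, 6, 7, 8].
  Class 4 (3 blocks): {1,2,4}; {0,3,5}; {6,7,8}. Points covered: [0, 1, 2, 3, 4, 5, 6, 7, 8].
All classes full (size 3)? YES. All classes cover every point? YES.
Resolvable? YES.

YES


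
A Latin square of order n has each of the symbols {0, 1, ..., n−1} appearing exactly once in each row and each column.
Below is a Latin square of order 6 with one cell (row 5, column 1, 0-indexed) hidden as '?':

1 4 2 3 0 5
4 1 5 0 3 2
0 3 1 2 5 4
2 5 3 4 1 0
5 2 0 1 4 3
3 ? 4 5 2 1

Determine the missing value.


Row 5 contains symbols [1, 2, 3, 4, 5] — missing [0].
Column 1 contains symbols [1, 2, 3, 4, 5] — missing [0].
The missing symbol must appear in both missing sets; intersection = [0].
Therefore the hidden value is 0.

Missing value = 0.


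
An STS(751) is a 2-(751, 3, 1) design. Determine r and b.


An STS(v) is a 2-(v, 3, 1) BIBD: block size k = 3, λ = 1.
Replication: r(k − 1) = λ(v − 1) ⇒ r·2 = 751 − 1 = 750 ⇒ r = 375.
Block count: b = v(v − 1)/6 = 751·750/6 = 563250/6 = 93875.
(Check via bk = vr: 93875·3 = 281625 = 751·375 = 281625 ✓.)

r = 375, b = 93875.


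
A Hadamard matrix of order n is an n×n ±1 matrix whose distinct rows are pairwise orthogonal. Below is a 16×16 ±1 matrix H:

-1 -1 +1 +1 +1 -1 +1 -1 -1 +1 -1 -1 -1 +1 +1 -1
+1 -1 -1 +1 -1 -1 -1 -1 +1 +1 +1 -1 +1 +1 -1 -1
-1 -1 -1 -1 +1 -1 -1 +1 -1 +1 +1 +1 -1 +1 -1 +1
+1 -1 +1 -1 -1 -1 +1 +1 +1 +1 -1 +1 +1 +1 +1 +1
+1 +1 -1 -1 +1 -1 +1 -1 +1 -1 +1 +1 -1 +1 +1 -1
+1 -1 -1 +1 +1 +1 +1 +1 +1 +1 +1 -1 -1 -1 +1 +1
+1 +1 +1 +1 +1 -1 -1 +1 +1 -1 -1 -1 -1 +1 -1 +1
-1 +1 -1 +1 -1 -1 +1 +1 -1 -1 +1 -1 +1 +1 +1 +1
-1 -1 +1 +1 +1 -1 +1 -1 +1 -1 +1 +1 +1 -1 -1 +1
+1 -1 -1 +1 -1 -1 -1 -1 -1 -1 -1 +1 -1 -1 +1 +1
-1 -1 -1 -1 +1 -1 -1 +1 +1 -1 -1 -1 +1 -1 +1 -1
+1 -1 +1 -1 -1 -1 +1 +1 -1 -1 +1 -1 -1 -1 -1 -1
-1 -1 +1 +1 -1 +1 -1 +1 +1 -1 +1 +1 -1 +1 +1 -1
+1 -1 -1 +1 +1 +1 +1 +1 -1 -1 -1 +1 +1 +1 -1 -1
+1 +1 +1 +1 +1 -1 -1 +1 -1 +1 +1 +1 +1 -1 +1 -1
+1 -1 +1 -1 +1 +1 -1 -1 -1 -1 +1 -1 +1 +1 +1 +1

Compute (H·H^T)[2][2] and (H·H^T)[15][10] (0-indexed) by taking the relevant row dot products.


Row 2 of H: [-1, -1, -1, -1, 1, -1, -1, 1, -1, 1, 1, 1, -1, 1, -1, 1].
Row 10 of H: [-1, -1, -1, -1, 1, -1, -1, 1, 1, -1, -1, -1, 1, -1, 1, -1].
Row 15 of H: [1, -1, 1, -1, 1, 1, -1, -1, -1, -1, 1, -1, 1, 1, 1, 1].
(H·H^T)[2][2] = Σ_j H[2][j]·H[2][j] = (-1)² + (-1)² + (-1)² + (-1)² + (1)² + (-1)² + (-1)² + (1)² + (-1)² + (1)² + (1)² + (1)² + (-1)² + (1)² + (-1)² + (1)² = 1 + 1 + 1 + 1 + 1 + 1 + 1 + 1 + 1 + 1 + 1 + 1 + 1 + 1 + 1 + 1 = 16.
(H·H^T)[15][10] = Σ_j H[15][j]·H[10][j] = (1)·(-1) + (-1)·(-1) + (1)·(-1) + (-1)·(-1) + (1)·(1) + (1)·(-1) + (-1)·(-1) + (-1)·(1) + (-1)·(1) + (-1)·(-1) + (1)·(-1) + (-1)·(-1) + (1)·(1) + (1)·(-1) + (1)·(1) + (1)·(-1) = -1 + 1 + -1 + 1 + 1 + -1 + 1 + -1 + -1 + 1 + -1 + 1 + 1 + -1 + 1 + -1 = 0.
So rows 15 and 10 are orthogonal; the diagonal entry equals n = 16.

(2,2) entry = 16; (15,10) entry = 0.


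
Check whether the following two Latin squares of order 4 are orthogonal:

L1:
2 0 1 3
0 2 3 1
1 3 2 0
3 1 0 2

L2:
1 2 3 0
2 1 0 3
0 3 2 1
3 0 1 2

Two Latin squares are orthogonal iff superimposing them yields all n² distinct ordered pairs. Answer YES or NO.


Form the n² = 16 superimposed pairs (L1[i][j], L2[i][j]), row by row (rows and columns indexed from 0):
row 0: (2,1) (0,2) (1,3) (3,0)
row 1: (0,2) (2,1) (3,0) (1,3)
row 2: (1,0) (3,3) (2,2) (0,1)
row 3: (3,3) (1,0) (0,1) (2,2)
Orthogonality requires all 16 pairs distinct.
But the pair (0,2) repeats: cell (0,1) has L1 = 0, L2 = 2, and cell (1,0) has L1 = 0, L2 = 2.
A repeated pair means some other pair never occurs (only 8 distinct pairs out of 16), so the squares are not orthogonal.
Conclusion: NO.

NO


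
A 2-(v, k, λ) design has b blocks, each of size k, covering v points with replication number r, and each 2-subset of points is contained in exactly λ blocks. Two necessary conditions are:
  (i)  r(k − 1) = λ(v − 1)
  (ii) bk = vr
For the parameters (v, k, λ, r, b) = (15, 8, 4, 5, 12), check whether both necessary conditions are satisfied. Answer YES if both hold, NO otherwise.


Condition (i): r(k − 1) = 5·7 = 35; λ(v − 1) = 4·14 = 56. Match? NO.
Condition (ii): bk = 12·8 = 96; vr = 15·5 = 75. Match? NO.
Both conditions hold? NO.

NO


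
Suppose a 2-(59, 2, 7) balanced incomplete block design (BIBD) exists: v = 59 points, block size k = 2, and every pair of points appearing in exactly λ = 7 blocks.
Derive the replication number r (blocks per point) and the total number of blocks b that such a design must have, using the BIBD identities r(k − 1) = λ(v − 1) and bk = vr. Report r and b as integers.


Any 2-(v, k, λ) BIBD satisfies two necessary conditions:
  (i)  Each point sits in r blocks, and counting incidences through any fixed point gives r(k − 1) = λ(v − 1), so r = λ(v − 1)/(k − 1).
  (ii) Total incidences bk = vr, so b = vr/k.
Step 1: r = λ(v − 1)/(k − 1) = 7·(59 − 1)/(2 − 1) = 7·58/1 = 406/1 = 406.
Step 2: b = vr/k = 59·406/2 = 23954/2 = 11977.
Check integrality: r = 406 ∈ Z ✓, b = 11977 ∈ Z ✓.
(These identities are necessary conditions: they determine r and b for any design with these parameters, but do not by themselves prove that one exists.)

r = 406, b = 11977.


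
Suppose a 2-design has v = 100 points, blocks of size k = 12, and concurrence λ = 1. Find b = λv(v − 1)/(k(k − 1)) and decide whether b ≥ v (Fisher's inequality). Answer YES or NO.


b = λv(v − 1)/(k(k − 1)) = 1·100·99/(12·11) = 9900/132 = 75.
Compare with v = 100: b < v, so Fisher's inequality fails.

NO


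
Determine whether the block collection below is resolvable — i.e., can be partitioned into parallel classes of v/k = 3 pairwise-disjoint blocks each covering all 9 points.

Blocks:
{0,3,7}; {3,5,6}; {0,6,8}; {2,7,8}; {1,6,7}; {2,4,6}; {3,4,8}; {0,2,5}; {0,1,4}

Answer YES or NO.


v = 9, block size k = 3, number of blocks = 9.
For resolvability, blocks must partition into parallel classes of size v/k = 3.
Total blocks must therefore be a multiple of 3: 9 = 3·3 + 0 ⇒ divisible ✓.
Consider block {0,3,7}. The only other block(s) in the collection disjoint from it are {2,4,6} — just 1 block(s). Any parallel class containing {0,3,7} would need 2 other blocks each disjoint from it, so no parallel class of size 3 can contain {0,3,7}.
Since every block must belong to some parallel class in a resolution, the collection cannot be partitioned into parallel classes.
Resolvable? NO.

NO


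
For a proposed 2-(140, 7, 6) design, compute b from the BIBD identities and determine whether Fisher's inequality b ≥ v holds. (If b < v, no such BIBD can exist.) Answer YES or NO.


r = λ(v − 1)/(k − 1) = 6·139/6 = 139.
b = vr/k = 140·139/7 = 2780.
Fisher's inequality: b ≥ v ⇔ 2780 ≥ 140? YES.

YES


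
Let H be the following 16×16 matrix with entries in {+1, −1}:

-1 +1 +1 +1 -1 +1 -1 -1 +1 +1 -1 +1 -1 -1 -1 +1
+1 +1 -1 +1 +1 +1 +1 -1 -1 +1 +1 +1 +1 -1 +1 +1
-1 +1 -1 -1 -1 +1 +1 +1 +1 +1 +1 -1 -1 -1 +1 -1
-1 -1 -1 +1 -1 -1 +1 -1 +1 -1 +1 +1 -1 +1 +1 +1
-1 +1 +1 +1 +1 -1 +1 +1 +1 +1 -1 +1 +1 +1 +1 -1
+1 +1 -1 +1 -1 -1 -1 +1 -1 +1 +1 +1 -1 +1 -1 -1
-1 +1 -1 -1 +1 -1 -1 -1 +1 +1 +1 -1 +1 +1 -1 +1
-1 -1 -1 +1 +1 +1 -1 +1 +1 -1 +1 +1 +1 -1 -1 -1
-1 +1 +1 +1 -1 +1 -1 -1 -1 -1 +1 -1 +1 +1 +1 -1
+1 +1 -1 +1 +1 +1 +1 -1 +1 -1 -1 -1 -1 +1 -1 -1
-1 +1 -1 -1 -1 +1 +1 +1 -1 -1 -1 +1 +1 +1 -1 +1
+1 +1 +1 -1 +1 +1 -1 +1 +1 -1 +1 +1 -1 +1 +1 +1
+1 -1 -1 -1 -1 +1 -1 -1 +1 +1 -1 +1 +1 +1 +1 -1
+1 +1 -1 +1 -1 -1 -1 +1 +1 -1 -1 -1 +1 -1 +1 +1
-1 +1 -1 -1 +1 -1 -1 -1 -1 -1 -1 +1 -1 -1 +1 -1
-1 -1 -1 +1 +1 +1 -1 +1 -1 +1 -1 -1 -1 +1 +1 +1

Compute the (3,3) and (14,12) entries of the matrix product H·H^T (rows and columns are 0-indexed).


Row 3 of H: [-1, -1, -1, 1, -1, -1, 1, -1, 1, -1, 1, 1, -1, 1, 1, 1].
Row 12 of H: [1, -1, -1, -1, -1, 1, -1, -1, 1, 1, -1, 1, 1, 1, 1, -1].
Row 14 of H: [-1, 1, -1, -1, 1, -1, -1, -1, -1, -1, -1, 1, -1, -1, 1, -1].
(H·H^T)[3][3] = Σ_j H[3][j]·H[3][j] = (-1)² + (-1)² + (-1)² + (1)² + (-1)² + (-1)² + (1)² + (-1)² + (1)² + (-1)² + (1)² + (1)² + (-1)² + (1)² + (1)² + (1)² = 1 + 1 + 1 + 1 + 1 + 1 + 1 + 1 + 1 + 1 + 1 + 1 + 1 + 1 + 1 + 1 = 16.
(H·H^T)[14][12] = Σ_j H[14][j]·H[12][j] = (-1)·(1) + (1)·(-1) + (-1)·(-1) + (-1)·(-1) + (1)·(-1) + (-1)·(1) + (-1)·(-1) + (-1)·(-1) + (-1)·(1) + (-1)·(1) + (-1)·(-1) + (1)·(1) + (-1)·(1) + (-1)·(1) + (1)·(1) + (-1)·(-1) = -1 + -1 + 1 + 1 + -1 + -1 + 1 + 1 + -1 + -1 + 1 + 1 + -1 + -1 + 1 + 1 = 0.
So rows 14 and 12 are orthogonal; the diagonal entry equals n = 16.

(3,3) entry = 16; (14,12) entry = 0.


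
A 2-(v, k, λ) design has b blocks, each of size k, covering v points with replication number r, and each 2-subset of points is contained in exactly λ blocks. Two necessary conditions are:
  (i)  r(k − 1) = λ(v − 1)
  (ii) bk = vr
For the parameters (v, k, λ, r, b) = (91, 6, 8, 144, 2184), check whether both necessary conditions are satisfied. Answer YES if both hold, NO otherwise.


Condition (i): r(k − 1) = 144·5 = 720; λ(v − 1) = 8·90 = 720. Match? YES.
Condition (ii): bk = 2184·6 = 13104; vr = 91·144 = 13104. Match? YES.
Both conditions hold? YES.

YES


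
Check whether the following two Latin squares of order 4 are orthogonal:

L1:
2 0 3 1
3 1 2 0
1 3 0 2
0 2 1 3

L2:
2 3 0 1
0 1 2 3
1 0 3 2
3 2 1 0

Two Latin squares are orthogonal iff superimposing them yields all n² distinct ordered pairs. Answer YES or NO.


Form the n² = 16 superimposed pairs (L1[i][j], L2[i][j]), row by row (rows and columns indexed from 0):
row 0: (2,2) (0,3) (3,0) (1,1)
row 1: (3,0) (1,1) (2,2) (0,3)
row 2: (1,1) (3,0) (0,3) (2,2)
row 3: (0,3) (2,2) (1,1) (3,0)
Orthogonality requires all 16 pairs distinct.
But the pair (3,0) repeats: cell (0,2) has L1 = 3, L2 = 0, and cell (1,0) has L1 = 3, L2 = 0.
A repeated pair means some other pair never occurs (only 4 distinct pairs out of 16), so the squares are not orthogonal.
Conclusion: NO.

NO


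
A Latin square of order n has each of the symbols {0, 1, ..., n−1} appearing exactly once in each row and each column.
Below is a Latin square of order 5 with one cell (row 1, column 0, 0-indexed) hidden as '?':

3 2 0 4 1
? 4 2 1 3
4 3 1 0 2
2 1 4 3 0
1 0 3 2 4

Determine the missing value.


Row 1 contains symbols [1, 2, 3, 4] — missing [0].
Column 0 contains symbols [1, 2, 3, 4] — missing [0].
The missing symbol must appear in both missing sets; intersection = [0].
Therefore the hidden value is 0.

Missing value = 0.


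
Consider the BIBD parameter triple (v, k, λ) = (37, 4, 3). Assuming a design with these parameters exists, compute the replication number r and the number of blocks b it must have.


Any 2-(v, k, λ) BIBD satisfies two necessary conditions:
  (i)  Each point sits in r blocks, and counting incidences through any fixed point gives r(k − 1) = λ(v − 1), so r = λ(v − 1)/(k − 1).
  (ii) Total incidences bk = vr, so b = vr/k.
Step 1: r = λ(v − 1)/(k − 1) = 3·(37 − 1)/(4 − 1) = 3·36/3 = 108/3 = 36.
Step 2: b = vr/k = 37·36/4 = 1332/4 = 333.
Check integrality: r = 36 ∈ Z ✓, b = 333 ∈ Z ✓.
(These identities are necessary conditions: they determine r and b for any design with these parameters, but do not by themselves prove that one exists.)

r = 36, b = 333.


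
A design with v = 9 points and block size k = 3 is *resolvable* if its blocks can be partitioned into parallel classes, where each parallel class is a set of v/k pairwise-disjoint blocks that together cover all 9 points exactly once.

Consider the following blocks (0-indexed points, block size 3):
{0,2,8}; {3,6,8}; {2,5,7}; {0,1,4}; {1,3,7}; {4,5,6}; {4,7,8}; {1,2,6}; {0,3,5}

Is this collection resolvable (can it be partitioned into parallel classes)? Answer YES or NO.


v = 9, block size k = 3, number of blocks = 9.
For resolvability, blocks must partition into parallel classes of size v/k = 3.
Total blocks must therefore be a multiple of 3: 9 = 3·3 + 0 ⇒ divisible ✓.
Greedy packing gives 3 candidate class(es). Each should be a full parallel class (size 3, covers all 9 points).
  Class 1 (3 blocks): {0,2,8}; {1,3,7}; {4,5,6}. Points covered: [0, 1, 2, 3, 4, 5, 6, 7, 8].
  Class 2 (3 blocks): {3,6,8}; {2,5,7}; {0,1,4}. Points covered: [0, 1, 2, 3, 4, 5, 6, 7, 8].
  Class 3 (3 blocks): {4,7,8}; {1,2,6}; {0,3,5}. Points covered: [0, 1, 2, 3, 4, 5, 6, 7, 8].
All classes full (size 3)? YES. All classes cover every point? YES.
Resolvable? YES.

YES


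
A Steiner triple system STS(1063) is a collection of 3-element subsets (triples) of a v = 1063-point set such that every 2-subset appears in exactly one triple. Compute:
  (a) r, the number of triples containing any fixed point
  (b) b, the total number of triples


An STS(v) is a 2-(v, 3, 1) BIBD: block size k = 3, λ = 1.
Replication: r(k − 1) = λ(v − 1) ⇒ r·2 = 1063 − 1 = 1062 ⇒ r = 531.
Block count: bk = vr ⇒ b·3 = 1063·531 = 564453 ⇒ b = 188151.
(Check via b = v(v − 1)/6 = 1063·1062/6 = 1128906/6 = 188151.)

r = 531, b = 188151.


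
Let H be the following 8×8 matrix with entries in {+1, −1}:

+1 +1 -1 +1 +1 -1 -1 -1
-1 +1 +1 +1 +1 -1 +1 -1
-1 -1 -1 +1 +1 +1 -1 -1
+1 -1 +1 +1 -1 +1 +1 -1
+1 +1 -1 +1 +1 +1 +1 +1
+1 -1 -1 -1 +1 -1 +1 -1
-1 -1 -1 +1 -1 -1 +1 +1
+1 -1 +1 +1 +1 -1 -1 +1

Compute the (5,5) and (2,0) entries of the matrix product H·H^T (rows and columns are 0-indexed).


Row 0 of H: [1, 1, -1, 1, 1, -1, -1, -1].
Row 2 of H: [-1, -1, -1, 1, 1, 1, -1, -1].
Row 5 of H: [1, -1, -1, -1, 1, -1, 1, -1].
(H·H^T)[5][5] = Σ_j H[5][j]·H[5][j] = (1)² + (-1)² + (-1)² + (-1)² + (1)² + (-1)² + (1)² + (-1)² = 1 + 1 + 1 + 1 + 1 + 1 + 1 + 1 = 8.
(H·H^T)[2][0] = Σ_j H[2][j]·H[0][j] = (-1)·(1) + (-1)·(1) + (-1)·(-1) + (1)·(1) + (1)·(1) + (1)·(-1) + (-1)·(-1) + (-1)·(-1) = -1 + -1 + 1 + 1 + 1 + -1 + 1 + 1 = 2.
Rows 2 and 0 are not orthogonal (dot product = 2 ≠ 0), so H is not a Hadamard matrix.

(5,5) entry = 8; (2,0) entry = 2.


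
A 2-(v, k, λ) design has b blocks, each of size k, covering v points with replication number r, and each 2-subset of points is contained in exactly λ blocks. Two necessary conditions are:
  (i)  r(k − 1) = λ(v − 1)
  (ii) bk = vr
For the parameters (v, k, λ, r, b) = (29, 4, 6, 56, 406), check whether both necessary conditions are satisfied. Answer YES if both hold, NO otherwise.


Condition (i): r(k − 1) = 56·3 = 168; λ(v − 1) = 6·28 = 168. Match? YES.
Condition (ii): bk = 406·4 = 1624; vr = 29·56 = 1624. Match? YES.
Both conditions hold? YES.

YES


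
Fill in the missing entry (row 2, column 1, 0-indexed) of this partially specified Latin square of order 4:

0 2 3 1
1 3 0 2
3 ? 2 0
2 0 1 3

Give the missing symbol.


Row 2 contains symbols [0, 2, 3] — missing [1].
Column 1 contains symbols [0, 2, 3] — missing [1].
The missing symbol must appear in both missing sets; intersection = [1].
Therefore the hidden value is 1.

Missing value = 1.


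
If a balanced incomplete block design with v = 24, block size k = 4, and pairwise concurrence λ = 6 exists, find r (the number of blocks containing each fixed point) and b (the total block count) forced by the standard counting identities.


Any 2-(v, k, λ) BIBD satisfies two necessary conditions:
  (i)  Each point sits in r blocks, and counting incidences through any fixed point gives r(k − 1) = λ(v − 1), so r = λ(v − 1)/(k − 1).
  (ii) Total incidences bk = vr, so b = vr/k.
Step 1: r = λ(v − 1)/(k − 1) = 6·(24 − 1)/(4 − 1) = 6·23/3 = 138/3 = 46.
Step 2: b = vr/k = 24·46/4 = 1104/4 = 276.
Check integrality: r = 46 ∈ Z ✓, b = 276 ∈ Z ✓.
(These identities are necessary conditions: they determine r and b for any design with these parameters, but do not by themselves prove that one exists.)

r = 46, b = 276.


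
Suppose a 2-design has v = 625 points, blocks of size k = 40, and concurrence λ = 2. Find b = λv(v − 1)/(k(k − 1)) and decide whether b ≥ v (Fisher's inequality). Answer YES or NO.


r = λ(v − 1)/(k − 1) = 2·624/39 = 32.
b = vr/k = 625·32/40 = 500.
Fisher's inequality: b ≥ v ⇔ 500 ≥ 625? NO.

NO


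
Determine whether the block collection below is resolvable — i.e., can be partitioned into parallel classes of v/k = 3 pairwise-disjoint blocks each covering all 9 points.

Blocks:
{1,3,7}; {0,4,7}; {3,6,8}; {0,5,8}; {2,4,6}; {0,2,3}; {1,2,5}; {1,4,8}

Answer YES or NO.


v = 9, block size k = 3, number of blocks = 8.
For resolvability, blocks must partition into parallel classes of size v/k = 3.
Total blocks must therefore be a multiple of 3: 8 = 3·2 + 2 ⇒ not divisible ✗.
Resolvable? NO.

NO


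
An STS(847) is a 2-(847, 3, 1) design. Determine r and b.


An STS(v) is a 2-(v, 3, 1) BIBD: block size k = 3, λ = 1.
Replication: r(k − 1) = λ(v − 1) ⇒ r·2 = 847 − 1 = 846 ⇒ r = 423.
Block count: b = v(v − 1)/6 = 847·846/6 = 716562/6 = 119427.

r = 423, b = 119427.


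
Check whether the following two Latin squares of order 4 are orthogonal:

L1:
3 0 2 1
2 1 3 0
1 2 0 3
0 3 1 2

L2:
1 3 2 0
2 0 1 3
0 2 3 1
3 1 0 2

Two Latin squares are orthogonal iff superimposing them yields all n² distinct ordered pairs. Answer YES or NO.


Form the n² = 16 superimposed pairs (L1[i][j], L2[i][j]), row by row (rows and columns indexed from 0):
row 0: (3,1) (0,3) (2,2) (1,0)
row 1: (2,2) (1,0) (3,1) (0,3)
row 2: (1,0) (2,2) (0,3) (3,1)
row 3: (0,3) (3,1) (1,0) (2,2)
Orthogonality requires all 16 pairs distinct.
But the pair (2,2) repeats: cell (0,2) has L1 = 2, L2 = 2, and cell (1,0) has L1 = 2, L2 = 2.
A repeated pair means some other pair never occurs (only 4 distinct pairs out of 16), so the squares are not orthogonal.
Conclusion: NO.

NO


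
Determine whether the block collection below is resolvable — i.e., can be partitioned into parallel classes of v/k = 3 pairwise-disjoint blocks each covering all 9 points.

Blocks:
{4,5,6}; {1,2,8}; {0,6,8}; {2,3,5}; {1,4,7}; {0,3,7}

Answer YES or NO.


v = 9, block size k = 3, number of blocks = 6.
For resolvability, blocks must partition into parallel classes of size v/k = 3.
Total blocks must therefore be a multiple of 3: 6 = 3·2 + 0 ⇒ divisible ✓.
Greedy packing gives 2 candidate class(es). Each should be a full parallel class (size 3, covers all 9 points).
  Class 1 (3 blocks): {4,5,6}; {1,2,8}; {0,3,7}. Points covered: [0, 1, 2, 3, 4, 5, 6, 7, 8].
  Class 2 (3 blocks): {0,6,8}; {2,3,5}; {1,4,7}. Points covered: [0, 1, 2, 3, 4, 5, 6, 7, 8].
All classes full (size 3)? YES. All classes cover every point? YES.
Resolvable? YES.

YES


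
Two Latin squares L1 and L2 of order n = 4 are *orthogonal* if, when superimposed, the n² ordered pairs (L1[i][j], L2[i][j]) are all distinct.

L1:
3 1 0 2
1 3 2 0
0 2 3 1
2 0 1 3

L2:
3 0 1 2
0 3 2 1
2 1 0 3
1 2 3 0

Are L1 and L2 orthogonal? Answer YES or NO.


Form the n² = 16 superimposed pairs (L1[i][j], L2[i][j]), row by row (rows and columns indexed from 0):
row 0: (3,3) (1,0) (0,1) (2,2)
row 1: (1,0) (3,3) (2,2) (0,1)
row 2: (0,2) (2,1) (3,0) (1,3)
row 3: (2,1) (0,2) (1,3) (3,0)
Orthogonality requires all 16 pairs distinct.
But the pair (1,0) repeats: cell (0,1) has L1 = 1, L2 = 0, and cell (1,0) has L1 = 1, L2 = 0.
A repeated pair means some other pair never occurs (only 8 distinct pairs out of 16), so the squares are not orthogonal.
Conclusion: NO.

NO


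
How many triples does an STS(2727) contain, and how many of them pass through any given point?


An STS(v) is a 2-(v, 3, 1) BIBD: block size k = 3, λ = 1.
Replication: r(k − 1) = λ(v − 1) ⇒ r·2 = 2727 − 1 = 2726 ⇒ r = 1363.
Block count: bk = vr ⇒ b·3 = 2727·1363 = 3716901 ⇒ b = 1238967.

r = 1363, b = 1238967.


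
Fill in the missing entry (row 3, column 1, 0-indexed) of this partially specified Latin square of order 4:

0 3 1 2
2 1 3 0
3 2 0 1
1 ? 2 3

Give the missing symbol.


Row 3 contains symbols [1, 2, 3] — missing [0].
Column 1 contains symbols [1, 2, 3] — missing [0].
The missing symbol must appear in both missing sets; intersection = [0].
Therefore the hidden value is 0.

Missing value = 0.


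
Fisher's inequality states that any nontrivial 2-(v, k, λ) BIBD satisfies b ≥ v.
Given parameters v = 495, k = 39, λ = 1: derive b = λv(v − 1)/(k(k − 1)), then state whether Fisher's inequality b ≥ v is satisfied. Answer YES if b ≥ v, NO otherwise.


r = λ(v − 1)/(k − 1) = 1·494/38 = 13.
b = vr/k = 495·13/39 = 165.
Fisher's inequality: b ≥ v ⇔ 165 ≥ 495? NO.

NO


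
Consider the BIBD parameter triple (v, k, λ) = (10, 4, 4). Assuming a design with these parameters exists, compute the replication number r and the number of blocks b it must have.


Any 2-(v, k, λ) BIBD satisfies two necessary conditions:
  (i)  Each point sits in r blocks, and counting incidences through any fixed point gives r(k − 1) = λ(v − 1), so r = λ(v − 1)/(k − 1).
  (ii) Total incidences bk = vr, so b = vr/k.
Step 1: r = λ(v − 1)/(k − 1) = 4·(10 − 1)/(4 − 1) = 4·9/3 = 36/3 = 12.
Step 2: b = vr/k = 10·12/4 = 120/4 = 30.
Check integrality: r = 12 ∈ Z ✓, b = 30 ∈ Z ✓.
(These identities are necessary conditions: they determine r and b for any design with these parameters, but do not by themselves prove that one exists.)

r = 12, b = 30.


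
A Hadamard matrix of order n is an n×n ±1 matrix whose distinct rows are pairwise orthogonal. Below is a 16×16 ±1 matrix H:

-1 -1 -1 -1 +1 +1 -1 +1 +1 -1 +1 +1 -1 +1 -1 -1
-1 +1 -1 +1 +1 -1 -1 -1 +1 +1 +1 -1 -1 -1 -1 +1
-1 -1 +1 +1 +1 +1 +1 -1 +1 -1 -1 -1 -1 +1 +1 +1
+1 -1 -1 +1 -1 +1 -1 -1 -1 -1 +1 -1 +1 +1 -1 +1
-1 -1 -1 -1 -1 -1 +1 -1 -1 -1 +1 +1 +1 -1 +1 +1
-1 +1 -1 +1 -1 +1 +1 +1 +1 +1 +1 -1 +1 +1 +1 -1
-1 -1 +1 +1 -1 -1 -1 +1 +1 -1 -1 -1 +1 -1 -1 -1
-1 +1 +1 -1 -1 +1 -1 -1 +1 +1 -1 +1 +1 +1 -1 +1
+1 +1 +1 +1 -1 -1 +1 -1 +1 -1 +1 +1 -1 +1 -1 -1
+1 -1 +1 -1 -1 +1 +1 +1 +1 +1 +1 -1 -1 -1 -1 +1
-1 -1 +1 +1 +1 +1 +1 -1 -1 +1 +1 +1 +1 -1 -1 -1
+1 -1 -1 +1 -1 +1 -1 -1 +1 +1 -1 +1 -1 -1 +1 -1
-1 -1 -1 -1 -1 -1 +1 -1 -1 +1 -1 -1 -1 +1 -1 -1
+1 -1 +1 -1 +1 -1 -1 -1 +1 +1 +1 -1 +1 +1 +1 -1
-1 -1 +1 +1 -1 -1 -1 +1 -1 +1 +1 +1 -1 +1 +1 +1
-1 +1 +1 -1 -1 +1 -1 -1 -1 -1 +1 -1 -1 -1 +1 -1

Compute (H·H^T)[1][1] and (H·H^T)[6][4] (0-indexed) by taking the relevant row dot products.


Row 1 of H: [-1, 1, -1, 1, 1, -1, -1, -1, 1, 1, 1, -1, -1, -1, -1, 1].
Row 4 of H: [-1, -1, -1, -1, -1, -1, 1, -1, -1, -1, 1, 1, 1, -1, 1, 1].
Row 6 of H: [-1, -1, 1, 1, -1, -1, -1, 1, 1, -1, -1, -1, 1, -1, -1, -1].
(H·H^T)[1][1] = Σ_j H[1][j]·H[1][j] = (-1)² + (1)² + (-1)² + (1)² + (1)² + (-1)² + (-1)² + (-1)² + (1)² + (1)² + (1)² + (-1)² + (-1)² + (-1)² + (-1)² + (1)² = 1 + 1 + 1 + 1 + 1 + 1 + 1 + 1 + 1 + 1 + 1 + 1 + 1 + 1 + 1 + 1 = 16.
(H·H^T)[6][4] = Σ_j H[6][j]·H[4][j] = (-1)·(-1) + (-1)·(-1) + (1)·(-1) + (1)·(-1) + (-1)·(-1) + (-1)·(-1) + (-1)·(1) + (1)·(-1) + (1)·(-1) + (-1)·(-1) + (-1)·(1) + (-1)·(1) + (1)·(1) + (-1)·(-1) + (-1)·(1) + (-1)·(1) = 1 + 1 + -1 + -1 + 1 + 1 + -1 + -1 + -1 + 1 + -1 + -1 + 1 + 1 + -1 + -1 = -2.
Rows 6 and 4 are not orthogonal (dot product = -2 ≠ 0), so H is not a Hadamard matrix.

(1,1) entry = 16; (6,4) entry = -2.


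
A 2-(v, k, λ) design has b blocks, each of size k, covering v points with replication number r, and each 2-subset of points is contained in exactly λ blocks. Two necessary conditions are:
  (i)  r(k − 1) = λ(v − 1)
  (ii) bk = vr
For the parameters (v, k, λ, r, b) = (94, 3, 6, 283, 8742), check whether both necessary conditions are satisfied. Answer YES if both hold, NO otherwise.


Condition (i): r(k − 1) = 283·2 = 566; λ(v − 1) = 6·93 = 558. Match? NO.
Condition (ii): bk = 8742·3 = 26226; vr = 94·283 = 26602. Match? NO.
Both conditions hold? NO.

NO


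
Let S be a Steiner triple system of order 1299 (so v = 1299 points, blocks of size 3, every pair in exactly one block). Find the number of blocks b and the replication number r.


An STS(v) is a 2-(v, 3, 1) BIBD: block size k = 3, λ = 1.
Replication: r(k − 1) = λ(v − 1) ⇒ r·2 = 1299 − 1 = 1298 ⇒ r = 649.
Block count: bk = vr ⇒ b·3 = 1299·649 = 843051 ⇒ b = 281017.

r = 649, b = 281017.


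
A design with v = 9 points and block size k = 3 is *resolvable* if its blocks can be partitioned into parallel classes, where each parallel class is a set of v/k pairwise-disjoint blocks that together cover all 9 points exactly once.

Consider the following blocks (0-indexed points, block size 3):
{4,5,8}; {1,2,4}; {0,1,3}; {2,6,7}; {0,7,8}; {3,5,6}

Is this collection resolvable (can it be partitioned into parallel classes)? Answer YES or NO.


v = 9, block size k = 3, number of blocks = 6.
For resolvability, blocks must partition into parallel classes of size v/k = 3.
Total blocks must therefore be a multiple of 3: 6 = 3·2 + 0 ⇒ divisible ✓.
Greedy packing gives 2 candidate class(es). Each should be a full parallel class (size 3, covers all 9 points).
  Class 1 (3 blocks): {4,5,8}; {0,1,3}; {2,6,7}. Points covered: [0, 1, 2, 3, 4, 5, 6, 7, 8].
  Class 2 (3 blocks): {1,2,4}; {0,7,8}; {3,5,6}. Points covered: [0, 1, 2, 3, 4, 5, 6, 7, 8].
All classes full (size 3)? YES. All classes cover every point? YES.
Resolvable? YES.

YES


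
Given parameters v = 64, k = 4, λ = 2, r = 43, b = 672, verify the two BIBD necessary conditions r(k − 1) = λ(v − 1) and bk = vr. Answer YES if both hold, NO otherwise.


Condition (i): r(k − 1) = 43·3 = 129; λ(v − 1) = 2·63 = 126. Match? NO.
Condition (ii): bk = 672·4 = 2688; vr = 64·43 = 2752. Match? NO.
Both conditions hold? NO.

NO


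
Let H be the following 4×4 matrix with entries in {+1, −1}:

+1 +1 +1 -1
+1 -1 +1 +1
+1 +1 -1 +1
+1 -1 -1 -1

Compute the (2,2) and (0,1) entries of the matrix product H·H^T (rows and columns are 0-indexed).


Row 0 of H: [1, 1, 1, -1].
Row 1 of H: [1, -1, 1, 1].
Row 2 of H: [1, 1, -1, 1].
(H·H^T)[2][2] = Σ_j H[2][j]·H[2][j] = (1)² + (1)² + (-1)² + (1)² = 1 + 1 + 1 + 1 = 4.
(H·H^T)[0][1] = Σ_j H[0][j]·H[1][j] = (1)·(1) + (1)·(-1) + (1)·(1) + (-1)·(1) = 1 + -1 + 1 + -1 = 0.
So rows 0 and 1 are orthogonal; the diagonal entry equals n = 4.

(2,2) entry = 4; (0,1) entry = 0.


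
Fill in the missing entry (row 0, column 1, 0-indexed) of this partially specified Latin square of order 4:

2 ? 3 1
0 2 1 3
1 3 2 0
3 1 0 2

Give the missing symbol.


Row 0 contains symbols [1, 2, 3] — missing [0].
Column 1 contains symbols [1, 2, 3] — missing [0].
The missing symbol must appear in both missing sets; intersection = [0].
Therefore the hidden value is 0.

Missing value = 0.


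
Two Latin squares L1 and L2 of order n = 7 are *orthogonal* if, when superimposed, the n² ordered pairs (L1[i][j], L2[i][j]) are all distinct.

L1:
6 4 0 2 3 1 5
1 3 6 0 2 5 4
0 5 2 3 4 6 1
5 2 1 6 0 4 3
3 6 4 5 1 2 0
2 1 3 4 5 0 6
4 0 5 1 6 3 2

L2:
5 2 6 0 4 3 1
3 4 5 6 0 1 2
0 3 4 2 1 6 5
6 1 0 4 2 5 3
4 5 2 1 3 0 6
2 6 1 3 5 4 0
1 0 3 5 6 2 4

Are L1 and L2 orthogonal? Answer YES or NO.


Form the n² = 49 superimposed pairs (L1[i][j], L2[i][j]), row by row (rows and columns indexed from 0):
row 0: (6,5) (4,2) (0,6) (2,0) (3,4) (1,3) (5,1)
row 1: (1,3) (3,4) (6,5) (0,6) (2,0) (5,1) (4,2)
row 2: (0,0) (5,3) (2,4) (3,2) (4,1) (6,6) (1,5)
row 3: (5,6) (2,1) (1,0) (6,4) (0,2) (4,5) (3,3)
row 4: (3,4) (6,5) (4,2) (5,1) (1,3) (2,0) (0,6)
row 5: (2,2) (1,6) (3,1) (4,3) (5,5) (0,4) (6,0)
row 6: (4,1) (0,0) (5,3) (1,5) (6,6) (3,2) (2,4)
Orthogonality requires all 49 pairs distinct.
But the pair (1,3) repeats: cell (0,5) has L1 = 1, L2 = 3, and cell (1,0) has L1 = 1, L2 = 3.
A repeated pair means some other pair never occurs (only 28 distinct pairs out of 49), so the squares are not orthogonal.
Conclusion: NO.

NO
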